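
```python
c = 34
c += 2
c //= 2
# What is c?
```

Trace:
`c = 34` → c = 34
`c += 2` → c = 36
`c //= 2` → c = 18
So c = 18

Answer: 18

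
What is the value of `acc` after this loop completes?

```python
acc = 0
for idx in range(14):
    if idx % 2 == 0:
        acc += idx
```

Sum of even numbers 0 to 13
`acc` takes the values: 0 → 2 → 6 → 12 → 20 → 30 → 42

Answer: 42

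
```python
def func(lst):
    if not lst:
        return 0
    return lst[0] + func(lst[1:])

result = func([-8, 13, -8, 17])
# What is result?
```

(-8) + 13 + (-8) + 17 + 0 = 14

Answer: 14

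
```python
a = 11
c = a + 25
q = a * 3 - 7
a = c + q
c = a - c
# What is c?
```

Trace:
`a = 11` → a = 11
`c = a + 25` → c = 36
`q = a * 3 - 7` → q = 26
`a = c + q` → a = 62
`c = a - c` → c = 26
So c = 26

Answer: 26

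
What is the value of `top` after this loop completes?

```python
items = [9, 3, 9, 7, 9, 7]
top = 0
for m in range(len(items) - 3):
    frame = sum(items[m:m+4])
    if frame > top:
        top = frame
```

Max sum of 4-element window in [9, 3, 9, 7, 9, 7]
`top` takes the values: 0 → 28 → 32

Answer: 32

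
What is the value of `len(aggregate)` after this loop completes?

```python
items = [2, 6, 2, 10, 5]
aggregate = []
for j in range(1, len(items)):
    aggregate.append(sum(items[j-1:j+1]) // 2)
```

Number of 2-element averages
`aggregate` takes the values: [] → [4] → [4, 4] → [4, 4, 6] → [4, 4, 6, 7]
So `len(aggregate)` = 4

Answer: 4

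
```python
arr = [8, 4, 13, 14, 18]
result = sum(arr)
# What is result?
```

Trace:
`arr = [8, 4, 13, 14, 18]` → arr = [8, 4, 13, 14, 18]
`result = sum(arr)` → result = 57
So result = 57

Answer: 57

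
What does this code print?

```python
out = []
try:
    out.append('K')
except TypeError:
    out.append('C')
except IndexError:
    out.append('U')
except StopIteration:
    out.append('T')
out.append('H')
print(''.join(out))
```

Execution trace: 'K' (try body, no exception) → 'H' (after the try/except). Output: KH

Answer: KH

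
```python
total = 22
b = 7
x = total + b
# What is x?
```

Trace:
`total = 22` → total = 22
`b = 7` → b = 7
`x = total + b` → x = 29
So x = 29

Answer: 29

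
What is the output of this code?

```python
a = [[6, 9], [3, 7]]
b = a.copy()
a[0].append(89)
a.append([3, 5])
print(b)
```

Key concept: shallow copy with nested lists.
Step by step:
`a = [[6, 9], [3, 7]]` → a = [[6, 9], [3, 7]]
`b = a.copy()` → b = [[6, 9], [3, 7]]
`a[0].append(89)` → a = [[6, 9, 89], [3, 7]]; b = [[6, 9, 89], [3, 7]]
`a.append([3, 5])` → a = [[6, 9, 89], [3, 7], [3, 5]]
`print(b)` → prints [[6, 9, 89], [3, 7]]

Answer: [[6, 9, 89], [3, 7]]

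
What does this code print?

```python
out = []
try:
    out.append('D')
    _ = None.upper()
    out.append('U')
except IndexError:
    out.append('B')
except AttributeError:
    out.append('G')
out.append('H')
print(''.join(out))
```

Execution trace: 'D' (try body) → 'G' (except AttributeError) → 'H' (after the try/except). Output: DGH

Answer: DGH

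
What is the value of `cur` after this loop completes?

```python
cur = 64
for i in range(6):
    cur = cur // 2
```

Halve 6 times: 64 // 2^6 = 1
`cur` takes the values: 64 → 32 → 16 → 8 → 4 → 2 → 1

Answer: 1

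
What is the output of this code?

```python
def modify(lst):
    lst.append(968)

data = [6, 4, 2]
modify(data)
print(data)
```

Key concept: function modifies passed list.
Step by step:
`data = [6, 4, 2]` → data = [6, 4, 2]
`modify(data)` → data = [6, 4, 2, 968]
`print(data)` → prints [6, 4, 2, 968]

Answer: [6, 4, 2, 968]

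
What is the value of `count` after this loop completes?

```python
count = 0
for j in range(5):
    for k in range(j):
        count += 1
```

Triangle number: 0+1+2+...+4
`count` takes the values: 0 → 1 → 2 → 3 → 4 → 5 → 6 → 7 → 8 → 9 → 10

Answer: 10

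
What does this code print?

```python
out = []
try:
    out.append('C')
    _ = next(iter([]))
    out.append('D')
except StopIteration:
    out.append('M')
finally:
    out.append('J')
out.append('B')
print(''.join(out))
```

Execution trace: 'C' (try body) → 'M' (except StopIteration) → 'J' (finally) → 'B' (after the try/except). Output: CMJB

Answer: CMJB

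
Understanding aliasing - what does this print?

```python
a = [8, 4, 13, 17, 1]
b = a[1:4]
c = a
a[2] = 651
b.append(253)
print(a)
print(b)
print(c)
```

Key concept: slice vs alias.
Step by step:
`a = [8, 4, 13, 17, 1]` → a = [8, 4, 13, 17, 1]
`b = a[1:4]` → b = [4, 13, 17]
`c = a` → c = [8, 4, 13, 17, 1] (same object as a)
`a[2] = 651` → a = [8, 4, 651, 17, 1] (same object as c); c = [8, 4, 651, 17, 1] (same object as a)
`b.append(253)` → b = [4, 13, 17, 253]
`print(a)` → prints [8, 4, 651, 17, 1]
`print(b)` → prints [4, 13, 17, 253]
`print(c)` → prints [8, 4, 651, 17, 1]

Answer:
[8, 4, 651, 17, 1]
[4, 13, 17, 253]
[8, 4, 651, 17, 1]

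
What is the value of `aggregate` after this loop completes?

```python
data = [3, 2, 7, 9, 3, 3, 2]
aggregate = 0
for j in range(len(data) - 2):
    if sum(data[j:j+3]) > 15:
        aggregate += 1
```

Count windows with sum > 15
`aggregate` takes the values: 0 → 1 → 2

Answer: 2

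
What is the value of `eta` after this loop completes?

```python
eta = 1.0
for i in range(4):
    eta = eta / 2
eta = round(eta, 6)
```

Halving LR 4 times: 1 / 2^4
`eta` takes the values: 1.0 → 0.5 → 0.25 → 0.125 → 0.0625

Answer: 0.0625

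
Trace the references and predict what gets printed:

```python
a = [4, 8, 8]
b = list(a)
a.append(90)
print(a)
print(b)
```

Key concept: list() constructor creates copy.
Step by step:
`a = [4, 8, 8]` → a = [4, 8, 8]
`b = list(a)` → b = [4, 8, 8]
`a.append(90)` → a = [4, 8, 8, 90]
`print(a)` → prints [4, 8, 8, 90]
`print(b)` → prints [4, 8, 8]

Answer:
[4, 8, 8, 90]
[4, 8, 8]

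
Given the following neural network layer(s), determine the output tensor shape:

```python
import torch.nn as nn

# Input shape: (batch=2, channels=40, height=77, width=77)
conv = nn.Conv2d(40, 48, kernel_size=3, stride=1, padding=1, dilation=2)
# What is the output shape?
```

Input: (2, 40, 77, 77) -> Output: (2, 48, 75, 75)

Answer: (2, 48, 75, 75)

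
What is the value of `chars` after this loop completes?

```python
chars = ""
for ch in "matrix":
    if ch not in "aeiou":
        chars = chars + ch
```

Remove vowels from 'matrix'
`chars` takes the values: "" → "m" → "mt" → "mtr" → "mtrx"

Answer: "mtrx"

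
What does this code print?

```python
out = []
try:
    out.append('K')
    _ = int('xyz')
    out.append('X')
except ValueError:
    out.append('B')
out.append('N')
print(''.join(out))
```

Execution trace: 'K' (try body) → 'B' (except ValueError) → 'N' (after the try/except). Output: KBN

Answer: KBN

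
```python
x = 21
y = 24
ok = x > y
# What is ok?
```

Trace:
`x = 21` → x = 21
`y = 24` → y = 24
`ok = x > y` → ok = False
So ok = False

Answer: False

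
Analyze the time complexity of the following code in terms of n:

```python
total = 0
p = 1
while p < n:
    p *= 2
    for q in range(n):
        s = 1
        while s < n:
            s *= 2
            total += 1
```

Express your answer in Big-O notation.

Each loop level contributes: log n × n × log n. Multiplying the contributions gives O(n log² n).

Answer: O(n log² n)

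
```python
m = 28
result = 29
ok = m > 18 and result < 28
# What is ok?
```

Trace:
`m = 28` → m = 28
`result = 29` → result = 29
`ok = m > 18 and result < 28` → ok = False
So ok = False

Answer: False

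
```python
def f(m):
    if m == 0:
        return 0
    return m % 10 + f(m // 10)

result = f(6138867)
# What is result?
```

Sum of digits of 6138867: 7 + 6 + 8 + 8 + 3 + 1 + 6 = 39

Answer: 39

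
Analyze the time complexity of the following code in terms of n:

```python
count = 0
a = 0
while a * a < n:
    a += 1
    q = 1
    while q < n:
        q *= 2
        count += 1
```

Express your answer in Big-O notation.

Each loop level contributes: √n × log n. Multiplying the contributions gives O(√n log n).

Answer: O(√n log n)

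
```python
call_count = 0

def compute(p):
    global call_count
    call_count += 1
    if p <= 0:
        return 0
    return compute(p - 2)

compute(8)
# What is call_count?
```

Linear recursion stepping by 2: 5 calls from p=8 down to ≤0.

Answer: 5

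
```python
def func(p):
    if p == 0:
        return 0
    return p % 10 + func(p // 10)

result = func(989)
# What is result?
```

Sum of digits of 989: 9 + 8 + 9 = 26

Answer: 26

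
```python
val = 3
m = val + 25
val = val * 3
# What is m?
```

Trace:
`val = 3` → val = 3
`m = val + 25` → m = 28
`val = val * 3` → val = 9
So m = 28

Answer: 28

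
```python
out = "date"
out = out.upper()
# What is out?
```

Trace:
`out = "date"` → out = 'date'
`out = out.upper()` → out = 'DATE'
So out = 'DATE'

Answer: 'DATE'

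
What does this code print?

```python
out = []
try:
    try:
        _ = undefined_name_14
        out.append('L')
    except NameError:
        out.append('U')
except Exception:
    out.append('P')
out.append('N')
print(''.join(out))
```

Execution trace: 'U' (inner except NameError) → 'N' (after the try/except). Output: UN

Answer: UN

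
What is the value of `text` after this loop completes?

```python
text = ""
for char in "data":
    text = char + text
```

Reverse 'data'
`text` takes the values: "" → "d" → "ad" → "tad" → "atad"

Answer: "atad"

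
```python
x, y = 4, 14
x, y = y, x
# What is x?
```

Trace:
`x, y = 4, 14` → x = 4; y = 14
`x, y = y, x` → x = 14; y = 4
So x = 14

Answer: 14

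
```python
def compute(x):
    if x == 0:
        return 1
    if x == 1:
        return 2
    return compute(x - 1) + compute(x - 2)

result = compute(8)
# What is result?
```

Build up from base cases: compute(0)=1, compute(1)=2, compute(2)=3, compute(3)=5, compute(4)=8, compute(5)=13, compute(6)=21, ..., compute(8)=55

Answer: 55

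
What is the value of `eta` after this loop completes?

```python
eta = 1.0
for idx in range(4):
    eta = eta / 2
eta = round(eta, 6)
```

Halving LR 4 times: 1 / 2^4
`eta` takes the values: 1.0 → 0.5 → 0.25 → 0.125 → 0.0625

Answer: 0.0625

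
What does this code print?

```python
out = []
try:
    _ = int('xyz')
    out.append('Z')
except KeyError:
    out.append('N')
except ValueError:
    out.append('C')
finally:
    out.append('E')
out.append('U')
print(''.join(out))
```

Execution trace: 'C' (except ValueError) → 'E' (finally) → 'U' (after the try/except). Output: CEU

Answer: CEU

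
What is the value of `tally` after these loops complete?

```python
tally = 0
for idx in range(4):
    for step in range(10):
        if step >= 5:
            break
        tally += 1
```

Inner breaks at 5, outer runs 4 times
`tally` takes the values: 0 → 1 → 2 → 3 → 4 → 5 → 6 → 7 → 8 → 9 → 10 → 11 → 12 → 13 → 14 → 15 → 16 → 17 → 18 → 19 → 20

Answer: 20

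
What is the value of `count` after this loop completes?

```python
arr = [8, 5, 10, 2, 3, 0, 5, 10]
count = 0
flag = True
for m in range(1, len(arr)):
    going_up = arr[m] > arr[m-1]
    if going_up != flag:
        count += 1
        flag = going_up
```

Count direction changes in [8, 5, 10, 2, 3, 0, 5, 10]
`count` takes the values: 0 → 1 → 2 → 3 → 4 → 5 → 6

Answer: 6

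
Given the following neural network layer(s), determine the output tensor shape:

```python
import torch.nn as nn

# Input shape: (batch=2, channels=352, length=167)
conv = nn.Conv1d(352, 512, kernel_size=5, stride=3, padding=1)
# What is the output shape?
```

Input: (2, 352, 167) -> Output: (2, 512, 55)

Answer: (2, 512, 55)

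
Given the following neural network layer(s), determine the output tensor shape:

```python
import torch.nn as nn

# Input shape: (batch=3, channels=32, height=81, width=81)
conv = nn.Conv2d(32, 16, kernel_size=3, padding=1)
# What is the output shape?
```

Input: (3, 32, 81, 81) -> Output: (3, 16, 81, 81)

Answer: (3, 16, 81, 81)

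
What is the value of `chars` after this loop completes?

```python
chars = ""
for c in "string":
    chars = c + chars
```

Reverse 'string'
`chars` takes the values: "" → "s" → "ts" → "rts" → "irts" → "nirts" → "gnirts"

Answer: "gnirts"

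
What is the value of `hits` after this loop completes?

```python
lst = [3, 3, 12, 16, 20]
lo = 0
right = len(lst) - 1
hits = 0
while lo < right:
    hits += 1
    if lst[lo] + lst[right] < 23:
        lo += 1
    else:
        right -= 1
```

Steps to find pair summing to 23
`hits` takes the values: 0 → 1 → 2 → 3 → 4

Answer: 4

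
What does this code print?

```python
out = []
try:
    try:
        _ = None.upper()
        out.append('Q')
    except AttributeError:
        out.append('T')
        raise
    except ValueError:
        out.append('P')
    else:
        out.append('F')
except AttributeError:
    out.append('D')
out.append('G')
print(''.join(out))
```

Execution trace: 'T' (inner except AttributeError) → 'D' (outer except AttributeError) → 'G' (after the try/except). Output: TDG

Answer: TDG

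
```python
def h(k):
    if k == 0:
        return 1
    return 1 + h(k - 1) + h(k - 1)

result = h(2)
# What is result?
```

h(k) = 1 + 2·h(k-1), h(0)=1. Closed form: (1+1)·2^2 - 1 = 7.

Answer: 7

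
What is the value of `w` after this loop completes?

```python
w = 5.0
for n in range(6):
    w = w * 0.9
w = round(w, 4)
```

Exponential decay: 5.0 * 0.9^6
`w` takes the values: 5.0 → 4.5 → 4.05 → 3.645 → 3.2805 → 2.95245 → 2.657205 → 2.6572

Answer: 2.6572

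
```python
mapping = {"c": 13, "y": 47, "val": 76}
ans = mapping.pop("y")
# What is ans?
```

Trace:
`mapping = {"c": 13, "y": 47, "val": 76}` → mapping = {'c': 13, 'y': 47, 'val': 76}
`ans = mapping.pop("y")` → mapping = {'c': 13, 'val': 76}; ans = 47
So ans = 47

Answer: 47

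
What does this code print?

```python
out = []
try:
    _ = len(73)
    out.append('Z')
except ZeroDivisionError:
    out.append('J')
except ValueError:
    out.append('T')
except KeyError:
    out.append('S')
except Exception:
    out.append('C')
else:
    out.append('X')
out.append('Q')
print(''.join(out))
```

Execution trace: 'C' (except Exception) → 'Q' (after the try/except). Output: CQ

Answer: CQ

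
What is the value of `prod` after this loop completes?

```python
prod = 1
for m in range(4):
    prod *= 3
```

3^4 = 81
`prod` takes the values: 1 → 3 → 9 → 27 → 81

Answer: 81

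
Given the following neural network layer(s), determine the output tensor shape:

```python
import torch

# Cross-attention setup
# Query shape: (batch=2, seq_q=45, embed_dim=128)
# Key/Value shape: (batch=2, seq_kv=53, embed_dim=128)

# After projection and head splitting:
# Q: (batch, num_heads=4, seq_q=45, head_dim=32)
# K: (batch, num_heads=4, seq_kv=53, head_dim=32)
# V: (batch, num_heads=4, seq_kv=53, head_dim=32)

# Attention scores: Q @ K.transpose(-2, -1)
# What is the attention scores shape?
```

Input: (2, 45, 128) -> Output: (2, 4, 45, 53)

Answer: (2, 4, 45, 53)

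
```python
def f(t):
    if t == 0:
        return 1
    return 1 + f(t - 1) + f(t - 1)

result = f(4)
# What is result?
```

f(t) = 1 + 2·f(t-1), f(0)=1. Closed form: (1+1)·2^4 - 1 = 31.

Answer: 31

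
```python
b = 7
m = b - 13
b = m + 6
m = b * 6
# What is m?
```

Trace:
`b = 7` → b = 7
`m = b - 13` → m = -6
`b = m + 6` → b = 0
`m = b * 6` → m = 0
So m = 0

Answer: 0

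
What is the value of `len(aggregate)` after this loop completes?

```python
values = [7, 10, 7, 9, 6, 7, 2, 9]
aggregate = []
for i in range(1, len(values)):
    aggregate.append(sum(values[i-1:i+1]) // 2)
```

Number of 2-element averages
`aggregate` takes the values: [] → [8] → [8, 8] → [8, 8, 8] → [8, 8, 8, 7] → [8, 8, 8, 7, 6] → [8, 8, 8, 7, 6, 4] → [8, 8, 8, 7, 6, 4, 5]
So `len(aggregate)` = 7

Answer: 7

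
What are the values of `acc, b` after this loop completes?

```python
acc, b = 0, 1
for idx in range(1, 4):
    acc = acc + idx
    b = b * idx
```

Sum and factorial of 1 to 3
`acc, b` takes the values: (0, 1) → (1, 1) → (3, 1) → (3, 2) → (6, 2) → (6, 6)

Answer: 6, 6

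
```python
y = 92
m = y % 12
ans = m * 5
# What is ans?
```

Trace:
`y = 92` → y = 92
`m = y % 12` → m = 8
`ans = m * 5` → ans = 40
So ans = 40

Answer: 40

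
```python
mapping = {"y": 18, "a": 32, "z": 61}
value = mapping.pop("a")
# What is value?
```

Trace:
`mapping = {"y": 18, "a": 32, "z": 61}` → mapping = {'y': 18, 'a': 32, 'z': 61}
`value = mapping.pop("a")` → mapping = {'y': 18, 'z': 61}; value = 32
So value = 32

Answer: 32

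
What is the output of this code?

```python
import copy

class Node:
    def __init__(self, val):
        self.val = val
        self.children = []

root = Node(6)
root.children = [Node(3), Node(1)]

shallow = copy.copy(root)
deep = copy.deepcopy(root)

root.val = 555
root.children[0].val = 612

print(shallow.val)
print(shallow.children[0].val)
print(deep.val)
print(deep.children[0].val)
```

Key concept: deep copy with custom objects.
Step by step:
`root = Node(6)` → root = Node(val=6, children=[])
`root.children = [Node(3), Node(1)]` → root = Node(val=6, children=[Node(val=3, children=[]), Node(val=1, children=[])])
`shallow = copy.copy(root)` → shallow = Node(val=6, children=[Node(val=3, children=[]), Node(val=1, children=[])])
`deep = copy.deepcopy(root)` → deep = Node(val=6, children=[Node(val=3, children=[]), Node(val=1, children=[])])
`root.val = 555` → root = Node(val=555, children=[Node(val=3, children=[]), Node(val=1, children=[])])
`root.children[0].val = 612` → root = Node(val=555, children=[Node(val=612, children=[]), Node(val=1, children=[])]); shallow = Node(val=6, children=[Node(val=612, children=[]), Node(val=1, children=[])])
`print(shallow.val)` → prints 6
`print(shallow.children[0].val)` → prints 612
`print(deep.val)` → prints 6
`print(deep.children[0].val)` → prints 3

Answer:
6
612
6
3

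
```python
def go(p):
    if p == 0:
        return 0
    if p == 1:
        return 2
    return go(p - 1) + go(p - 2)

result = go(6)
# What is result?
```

Build up from base cases: go(0)=0, go(1)=2, go(2)=2, go(3)=4, go(4)=6, go(5)=10, go(6)=16

Answer: 16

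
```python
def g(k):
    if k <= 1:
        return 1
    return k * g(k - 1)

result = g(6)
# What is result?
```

g(6) = 6 * 5 * 4 * 3 * 2 * 1 = 720

Answer: 720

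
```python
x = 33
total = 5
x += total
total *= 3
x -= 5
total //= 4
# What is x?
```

Trace:
`x = 33` → x = 33
`total = 5` → total = 5
`x += total` → x = 38
`total *= 3` → total = 15
`x -= 5` → x = 33
`total //= 4` → total = 3
So x = 33

Answer: 33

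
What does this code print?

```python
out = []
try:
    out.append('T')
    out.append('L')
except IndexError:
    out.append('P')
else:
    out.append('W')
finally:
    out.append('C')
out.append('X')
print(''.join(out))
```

Execution trace: 'T' (try body) → 'L' (try body, no exception) → 'W' (else) → 'C' (finally) → 'X' (after the try/except). Output: TLWCX

Answer: TLWCX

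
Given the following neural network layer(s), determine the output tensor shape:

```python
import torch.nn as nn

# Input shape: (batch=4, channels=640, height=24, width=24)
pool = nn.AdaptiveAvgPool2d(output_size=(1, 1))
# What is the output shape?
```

Input: (4, 640, 24, 24) -> Output: (4, 640, 1, 1)

Answer: (4, 640, 1, 1)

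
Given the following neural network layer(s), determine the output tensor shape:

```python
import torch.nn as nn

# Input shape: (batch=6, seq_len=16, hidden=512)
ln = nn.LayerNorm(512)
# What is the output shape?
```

Input: (6, 16, 512) -> Output: (6, 16, 512)

Answer: (6, 16, 512)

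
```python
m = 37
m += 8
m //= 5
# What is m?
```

Trace:
`m = 37` → m = 37
`m += 8` → m = 45
`m //= 5` → m = 9
So m = 9

Answer: 9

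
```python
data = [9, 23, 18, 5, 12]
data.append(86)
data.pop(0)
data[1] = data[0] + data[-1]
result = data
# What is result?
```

Trace:
`data = [9, 23, 18, 5, 12]` → data = [9, 23, 18, 5, 12]
`data.append(86)` → data = [9, 23, 18, 5, 12, 86]
`data.pop(0)` → data = [23, 18, 5, 12, 86]
`data[1] = data[0] + data[-1]` → data = [23, 109, 5, 12, 86]
`result = data` → result = [23, 109, 5, 12, 86]
So result = [23, 109, 5, 12, 86]

Answer: [23, 109, 5, 12, 86]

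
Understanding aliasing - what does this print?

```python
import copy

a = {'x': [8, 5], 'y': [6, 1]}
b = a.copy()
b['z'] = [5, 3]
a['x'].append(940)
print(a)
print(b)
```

Key concept: shallow copy of dict with mutable values.
Step by step:
`a = {'x': [8, 5], 'y': [6, 1]}` → a = {'x': [8, 5], 'y': [6, 1]}
`b = a.copy()` → b = {'x': [8, 5], 'y': [6, 1]}
`b['z'] = [5, 3]` → b = {'x': [8, 5], 'y': [6, 1], 'z': [5, 3]}
`a['x'].append(940)` → a = {'x': [8, 5, 940], 'y': [6, 1]}; b = {'x': [8, 5, 940], 'y': [6, 1], 'z': [5, 3]}
`print(a)` → prints {'x': [8, 5, 940], 'y': [6, 1]}
`print(b)` → prints {'x': [8, 5, 940], 'y': [6, 1], 'z': [5, 3]}

Answer:
{'x': [8, 5, 940], 'y': [6, 1]}
{'x': [8, 5, 940], 'y': [6, 1], 'z': [5, 3]}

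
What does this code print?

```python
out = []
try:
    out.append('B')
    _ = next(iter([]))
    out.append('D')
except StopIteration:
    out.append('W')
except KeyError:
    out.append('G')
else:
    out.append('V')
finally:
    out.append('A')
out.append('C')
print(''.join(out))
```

Execution trace: 'B' (try body) → 'W' (except StopIteration) → 'A' (finally) → 'C' (after the try/except). Output: BWAC

Answer: BWAC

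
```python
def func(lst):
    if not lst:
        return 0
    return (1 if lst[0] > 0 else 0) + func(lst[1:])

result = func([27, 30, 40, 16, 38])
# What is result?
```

Count of positive elements in [27, 30, 40, 16, 38] = 5

Answer: 5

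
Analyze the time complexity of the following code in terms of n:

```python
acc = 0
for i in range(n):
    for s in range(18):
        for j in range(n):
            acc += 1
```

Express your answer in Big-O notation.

Each loop level contributes: n × 1 × n. Multiplying the contributions gives O(n^2).

Answer: O(n^2)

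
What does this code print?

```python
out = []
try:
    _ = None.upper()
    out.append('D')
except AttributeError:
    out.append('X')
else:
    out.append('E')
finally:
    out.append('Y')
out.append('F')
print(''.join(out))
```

Execution trace: 'X' (except AttributeError) → 'Y' (finally) → 'F' (after the try/except). Output: XYF

Answer: XYF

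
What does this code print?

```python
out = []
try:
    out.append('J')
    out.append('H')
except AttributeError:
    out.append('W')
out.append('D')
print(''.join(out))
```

Execution trace: 'J' (try body) → 'H' (try body, no exception) → 'D' (after the try/except). Output: JHD

Answer: JHD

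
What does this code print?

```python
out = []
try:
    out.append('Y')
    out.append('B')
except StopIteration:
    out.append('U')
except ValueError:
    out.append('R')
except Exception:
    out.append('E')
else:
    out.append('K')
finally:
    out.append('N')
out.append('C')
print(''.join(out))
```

Execution trace: 'Y' (try body) → 'B' (try body, no exception) → 'K' (else) → 'N' (finally) → 'C' (after the try/except). Output: YBKNC

Answer: YBKNC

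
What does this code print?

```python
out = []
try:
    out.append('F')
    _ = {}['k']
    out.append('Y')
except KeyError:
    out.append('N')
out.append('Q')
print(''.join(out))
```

Execution trace: 'F' (try body) → 'N' (except KeyError) → 'Q' (after the try/except). Output: FNQ

Answer: FNQ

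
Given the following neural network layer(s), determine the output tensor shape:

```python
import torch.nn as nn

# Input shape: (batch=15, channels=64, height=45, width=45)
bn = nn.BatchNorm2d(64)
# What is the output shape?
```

Input: (15, 64, 45, 45) -> Output: (15, 64, 45, 45)

Answer: (15, 64, 45, 45)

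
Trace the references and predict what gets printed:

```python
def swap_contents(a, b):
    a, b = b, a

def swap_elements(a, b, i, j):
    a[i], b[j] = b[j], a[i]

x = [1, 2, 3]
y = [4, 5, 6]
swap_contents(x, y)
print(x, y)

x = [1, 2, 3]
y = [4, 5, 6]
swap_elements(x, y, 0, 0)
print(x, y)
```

Key concept: parameter rebinding vs mutation.
Step by step:
`x = [1, 2, 3]` → x = [1, 2, 3]
`y = [4, 5, 6]` → y = [4, 5, 6]
`swap_contents(x, y)` → no visible change to tracked variables
`print(x, y)` → prints [1, 2, 3] [4, 5, 6]
`x = [1, 2, 3]` → x = [1, 2, 3]
`y = [4, 5, 6]` → y = [4, 5, 6]
`swap_elements(x, y, 0, 0)` → x = [4, 2, 3]; y = [1, 5, 6]
`print(x, y)` → prints [4, 2, 3] [1, 5, 6]

Answer:
[1, 2, 3] [4, 5, 6]
[4, 2, 3] [1, 5, 6]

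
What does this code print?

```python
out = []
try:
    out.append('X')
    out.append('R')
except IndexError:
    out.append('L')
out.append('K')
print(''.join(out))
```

Execution trace: 'X' (try body) → 'R' (try body, no exception) → 'K' (after the try/except). Output: XRK

Answer: XRK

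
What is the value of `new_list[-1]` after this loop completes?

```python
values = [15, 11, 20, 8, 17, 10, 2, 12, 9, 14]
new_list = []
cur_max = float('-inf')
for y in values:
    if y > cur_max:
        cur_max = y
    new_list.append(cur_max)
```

Running max ends at 20
`new_list` takes the values: [] → [15] → [15, 15] → [15, 15, 20] → [15, 15, 20, 20] → [15, 15, 20, 20, 20] → [15, 15, 20, 20, 20, 20] → [15, 15, 20, 20, 20, 20, 20] → [15, 15, 20, 20, 20, 20, 20, 20] → [15, 15, 20, 20, 20, 20, 20, 20, 20] → [15, 15, 20, 20, 20, 20, 20, 20, 20, 20]
So `new_list[-1]` = 20

Answer: 20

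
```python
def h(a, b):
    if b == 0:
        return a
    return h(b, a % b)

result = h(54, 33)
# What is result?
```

h(54, 33) -> h(33, 21) -> h(21, 12) -> h(12, 9) -> h(9, 3) -> h(3, 0) -> 3

Answer: 3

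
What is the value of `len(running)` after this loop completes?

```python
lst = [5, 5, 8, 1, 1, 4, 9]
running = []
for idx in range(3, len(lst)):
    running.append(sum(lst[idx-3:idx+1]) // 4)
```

Number of 4-element averages
`running` takes the values: [] → [4] → [4, 3] → [4, 3, 3] → [4, 3, 3, 3]
So `len(running)` = 4

Answer: 4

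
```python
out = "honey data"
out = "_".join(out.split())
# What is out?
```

Trace:
`out = "honey data"` → out = 'honey data'
`out = "_".join(out.split())` → out = 'honey_data'
So out = 'honey_data'

Answer: 'honey_data'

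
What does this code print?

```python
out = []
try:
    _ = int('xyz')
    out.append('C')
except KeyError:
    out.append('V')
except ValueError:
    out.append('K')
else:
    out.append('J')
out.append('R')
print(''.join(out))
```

Execution trace: 'K' (except ValueError) → 'R' (after the try/except). Output: KR

Answer: KR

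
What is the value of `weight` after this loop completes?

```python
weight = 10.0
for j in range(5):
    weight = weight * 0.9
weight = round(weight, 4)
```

Exponential decay: 10.0 * 0.9^5
`weight` takes the values: 10.0 → 9.0 → 8.1 → 7.29 → 6.561 → 5.9049

Answer: 5.9049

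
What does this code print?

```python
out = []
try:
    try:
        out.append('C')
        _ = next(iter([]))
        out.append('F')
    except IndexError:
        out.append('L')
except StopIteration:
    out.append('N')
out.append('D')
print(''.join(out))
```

Execution trace: 'C' (try body) → 'N' (outer except StopIteration) → 'D' (after the try/except). Output: CND

Answer: CND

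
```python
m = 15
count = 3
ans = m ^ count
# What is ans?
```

Trace:
`m = 15` → m = 15
`count = 3` → count = 3
`ans = m ^ count` → ans = 12
So ans = 12

Answer: 12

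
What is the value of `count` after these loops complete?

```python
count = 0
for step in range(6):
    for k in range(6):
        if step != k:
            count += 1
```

6² - 6 (exclude diagonal)
`count` takes the values: 0 → 1 → 2 → 3 → 4 → 5 → 6 → 7 → 8 → 9 → 10 → 11 → 12 → 13 → 14 → 15 → 16 → 17 → 18 → 19 → 20 → 21 → 22 → 23 → 24 → 25 → 26 → 27 → 28 → 29 → 30

Answer: 30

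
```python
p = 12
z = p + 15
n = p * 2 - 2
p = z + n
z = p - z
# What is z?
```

Trace:
`p = 12` → p = 12
`z = p + 15` → z = 27
`n = p * 2 - 2` → n = 22
`p = z + n` → p = 49
`z = p - z` → z = 22
So z = 22

Answer: 22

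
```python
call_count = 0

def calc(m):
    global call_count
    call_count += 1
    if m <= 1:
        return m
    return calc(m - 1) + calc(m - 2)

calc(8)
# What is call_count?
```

Calls(m) = 1 + Calls(m-1) + Calls(m-2); Calls(0)=Calls(1)=1. For m=8 this gives 67.

Answer: 67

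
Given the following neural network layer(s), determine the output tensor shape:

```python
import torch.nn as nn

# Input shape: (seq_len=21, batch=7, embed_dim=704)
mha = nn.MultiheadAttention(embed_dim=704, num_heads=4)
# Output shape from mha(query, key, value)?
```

Input: (21, 7, 704) -> Output: (21, 7, 704)

Answer: (21, 7, 704)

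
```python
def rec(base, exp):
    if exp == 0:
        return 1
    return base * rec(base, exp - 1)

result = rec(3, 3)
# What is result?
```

rec(3, 3) = 3 * 3 * 3 = 27

Answer: 27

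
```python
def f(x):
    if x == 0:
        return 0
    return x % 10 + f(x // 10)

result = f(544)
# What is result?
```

Sum of digits of 544: 4 + 4 + 5 = 13

Answer: 13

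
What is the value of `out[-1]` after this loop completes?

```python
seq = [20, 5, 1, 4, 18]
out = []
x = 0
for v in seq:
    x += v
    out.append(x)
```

Cumulative sum ends at 48
`out` takes the values: [] → [20] → [20, 25] → [20, 25, 26] → [20, 25, 26, 30] → [20, 25, 26, 30, 48]
So `out[-1]` = 48

Answer: 48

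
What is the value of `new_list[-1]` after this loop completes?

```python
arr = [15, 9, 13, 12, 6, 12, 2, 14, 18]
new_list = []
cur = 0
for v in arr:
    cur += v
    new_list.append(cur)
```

Cumulative sum ends at 101
`new_list` takes the values: [] → [15] → [15, 24] → [15, 24, 37] → [15, 24, 37, 49] → [15, 24, 37, 49, 55] → [15, 24, 37, 49, 55, 67] → [15, 24, 37, 49, 55, 67, 69] → [15, 24, 37, 49, 55, 67, 69, 83] → [15, 24, 37, 49, 55, 67, 69, 83, 101]
So `new_list[-1]` = 101

Answer: 101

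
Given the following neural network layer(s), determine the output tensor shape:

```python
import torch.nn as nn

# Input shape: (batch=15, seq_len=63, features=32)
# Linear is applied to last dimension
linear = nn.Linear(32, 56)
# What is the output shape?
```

Input: (15, 63, 32) -> Output: (15, 63, 56)

Answer: (15, 63, 56)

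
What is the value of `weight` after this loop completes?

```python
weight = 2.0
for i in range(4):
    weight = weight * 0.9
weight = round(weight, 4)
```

Exponential decay: 2.0 * 0.9^4
`weight` takes the values: 2.0 → 1.8 → 1.62 → 1.458 → 1.3122

Answer: 1.3122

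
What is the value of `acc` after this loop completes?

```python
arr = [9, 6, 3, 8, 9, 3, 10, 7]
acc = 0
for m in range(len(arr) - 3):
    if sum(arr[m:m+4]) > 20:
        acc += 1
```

Count windows with sum > 20
`acc` takes the values: 0 → 1 → 2 → 3 → 4 → 5

Answer: 5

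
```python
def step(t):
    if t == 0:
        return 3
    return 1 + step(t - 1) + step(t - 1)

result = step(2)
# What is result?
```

step(t) = 1 + 2·step(t-1), step(0)=3. Closed form: (3+1)·2^2 - 1 = 15.

Answer: 15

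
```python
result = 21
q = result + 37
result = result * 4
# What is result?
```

Trace:
`result = 21` → result = 21
`q = result + 37` → q = 58
`result = result * 4` → result = 84
So result = 84

Answer: 84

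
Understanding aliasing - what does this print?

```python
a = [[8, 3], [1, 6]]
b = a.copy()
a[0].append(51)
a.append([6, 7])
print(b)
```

Key concept: shallow copy with nested lists.
Step by step:
`a = [[8, 3], [1, 6]]` → a = [[8, 3], [1, 6]]
`b = a.copy()` → b = [[8, 3], [1, 6]]
`a[0].append(51)` → a = [[8, 3, 51], [1, 6]]; b = [[8, 3, 51], [1, 6]]
`a.append([6, 7])` → a = [[8, 3, 51], [1, 6], [6, 7]]
`print(b)` → prints [[8, 3, 51], [1, 6]]

Answer: [[8, 3, 51], [1, 6]]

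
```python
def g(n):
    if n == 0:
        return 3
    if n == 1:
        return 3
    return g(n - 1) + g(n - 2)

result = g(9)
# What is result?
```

Build up from base cases: g(0)=3, g(1)=3, g(2)=6, g(3)=9, g(4)=15, g(5)=24, g(6)=39, ..., g(9)=165

Answer: 165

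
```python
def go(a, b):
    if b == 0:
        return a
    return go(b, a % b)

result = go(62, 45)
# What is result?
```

go(62, 45) -> go(45, 17) -> go(17, 11) -> go(11, 6) -> go(6, 5) -> go(5, 1) -> go(1, 0) -> 1

Answer: 1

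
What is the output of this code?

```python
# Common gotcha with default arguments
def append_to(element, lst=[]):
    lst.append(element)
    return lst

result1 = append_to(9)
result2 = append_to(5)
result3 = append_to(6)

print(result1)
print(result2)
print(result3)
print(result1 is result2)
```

Key concept: mutable default argument gotcha.
Step by step:
`result1 = append_to(9)` → result1 = [9]
`result2 = append_to(5)` → result1 = [9, 5] (same object as result2); result2 = [9, 5] (same object as result1)
`result3 = append_to(6)` → result1 = [9, 5, 6] (same object as result2, result3); result2 = [9, 5, 6] (same object as result1, result3); result3 = [9, 5, 6] (same object as result1, result2)
`print(result1)` → prints [9, 5, 6]
`print(result2)` → prints [9, 5, 6]
`print(result3)` → prints [9, 5, 6]
`print(result1 is result2)` → prints True

Answer:
[9, 5, 6]
[9, 5, 6]
[9, 5, 6]
True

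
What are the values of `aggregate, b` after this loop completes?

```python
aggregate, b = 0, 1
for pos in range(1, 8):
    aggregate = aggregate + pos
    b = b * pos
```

Sum and factorial of 1 to 7
`aggregate, b` takes the values: (0, 1) → (1, 1) → (3, 1) → (3, 2) → (6, 2) → (6, 6) → (10, 6) → (10, 24) → (15, 24) → (15, 120) → (21, 120) → (21, 720) → (28, 720) → (28, 5040)

Answer: 28, 5040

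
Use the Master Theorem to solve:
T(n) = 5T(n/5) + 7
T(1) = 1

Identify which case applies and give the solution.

a=5, b=5, f(n)=7. log_5(5) = 1. Since c=0 < 1, Case 1 applies: T(n) = Θ(n^log_b(a)) = O(n).

Answer: O(n) - Case 1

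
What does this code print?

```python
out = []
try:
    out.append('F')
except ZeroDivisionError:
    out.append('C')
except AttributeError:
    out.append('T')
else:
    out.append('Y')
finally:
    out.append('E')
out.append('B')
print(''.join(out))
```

Execution trace: 'F' (try body, no exception) → 'Y' (else) → 'E' (finally) → 'B' (after the try/except). Output: FYEB

Answer: FYEB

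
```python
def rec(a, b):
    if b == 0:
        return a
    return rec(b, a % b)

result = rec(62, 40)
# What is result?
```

rec(62, 40) -> rec(40, 22) -> rec(22, 18) -> rec(18, 4) -> rec(4, 2) -> rec(2, 0) -> 2

Answer: 2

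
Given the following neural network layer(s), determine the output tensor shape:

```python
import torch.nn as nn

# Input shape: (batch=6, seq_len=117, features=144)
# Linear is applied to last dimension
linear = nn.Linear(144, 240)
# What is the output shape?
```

Input: (6, 117, 144) -> Output: (6, 117, 240)

Answer: (6, 117, 240)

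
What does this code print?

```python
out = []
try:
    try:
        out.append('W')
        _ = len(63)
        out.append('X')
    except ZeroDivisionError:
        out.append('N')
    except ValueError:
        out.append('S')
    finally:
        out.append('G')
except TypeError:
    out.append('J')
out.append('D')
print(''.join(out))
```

Execution trace: 'W' (try body) → 'G' (finally) → 'J' (outer except TypeError) → 'D' (after the try/except). Output: WGJD

Answer: WGJD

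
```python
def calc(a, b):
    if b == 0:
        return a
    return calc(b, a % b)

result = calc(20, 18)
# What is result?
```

calc(20, 18) -> calc(18, 2) -> calc(2, 0) -> 2

Answer: 2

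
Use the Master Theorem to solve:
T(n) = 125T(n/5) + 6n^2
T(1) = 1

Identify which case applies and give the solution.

a=125, b=5, f(n)=6n^2. log_5(125) = 3. Since c=2 < 3, Case 1 applies: T(n) = Θ(n^log_b(a)) = O(n^3).

Answer: O(n^3) - Case 1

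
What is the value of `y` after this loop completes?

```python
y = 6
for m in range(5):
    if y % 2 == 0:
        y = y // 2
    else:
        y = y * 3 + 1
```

Collatz-style transformation from 6
`y` takes the values: 6 → 3 → 10 → 5 → 16 → 8

Answer: 8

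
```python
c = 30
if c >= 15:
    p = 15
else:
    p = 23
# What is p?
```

Trace:
`c = 30` → c = 30
`if c >= 15: ...` → c >= 15 is True → p = 15
So p = 15

Answer: 15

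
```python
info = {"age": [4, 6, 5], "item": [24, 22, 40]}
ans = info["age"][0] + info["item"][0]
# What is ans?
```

Trace:
`info = {"age": [4, 6, 5], "item": [24, 22, 40]}` → info = {'age': [4, 6, 5], 'item': [24, 22, 40]}
`ans = info["age"][0] + info["item"][0]` → ans = 28
So ans = 28

Answer: 28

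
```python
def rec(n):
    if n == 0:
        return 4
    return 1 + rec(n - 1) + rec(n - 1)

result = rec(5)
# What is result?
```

rec(n) = 1 + 2·rec(n-1), rec(0)=4. Closed form: (4+1)·2^5 - 1 = 159.

Answer: 159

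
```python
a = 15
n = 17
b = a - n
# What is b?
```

Trace:
`a = 15` → a = 15
`n = 17` → n = 17
`b = a - n` → b = -2
So b = -2

Answer: -2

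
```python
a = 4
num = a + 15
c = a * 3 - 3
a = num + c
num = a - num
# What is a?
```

Trace:
`a = 4` → a = 4
`num = a + 15` → num = 19
`c = a * 3 - 3` → c = 9
`a = num + c` → a = 28
`num = a - num` → num = 9
So a = 28

Answer: 28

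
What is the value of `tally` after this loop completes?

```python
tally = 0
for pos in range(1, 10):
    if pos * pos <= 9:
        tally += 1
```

Count numbers where pos² ≤ 9
`tally` takes the values: 0 → 1 → 2 → 3

Answer: 3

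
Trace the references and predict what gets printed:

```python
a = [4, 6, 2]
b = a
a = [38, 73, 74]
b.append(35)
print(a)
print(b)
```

Key concept: rebinding vs mutation: a is rebound to a new list, b still points at the original.
Step by step:
`a = [4, 6, 2]` → a = [4, 6, 2]
`b = a` → b = [4, 6, 2] (same object as a)
`a = [38, 73, 74]` → a = [38, 73, 74]
`b.append(35)` → b = [4, 6, 2, 35]
`print(a)` → prints [38, 73, 74]
`print(b)` → prints [4, 6, 2, 35]

Answer:
[38, 73, 74]
[4, 6, 2, 35]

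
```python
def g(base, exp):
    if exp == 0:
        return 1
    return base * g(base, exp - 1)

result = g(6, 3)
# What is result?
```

g(6, 3) = 6 * 6 * 6 = 216

Answer: 216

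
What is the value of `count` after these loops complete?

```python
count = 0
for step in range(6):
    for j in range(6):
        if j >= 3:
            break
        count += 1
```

Inner breaks at 3, outer runs 6 times
`count` takes the values: 0 → 1 → 2 → 3 → 4 → 5 → 6 → 7 → 8 → 9 → 10 → 11 → 12 → 13 → 14 → 15 → 16 → 17 → 18

Answer: 18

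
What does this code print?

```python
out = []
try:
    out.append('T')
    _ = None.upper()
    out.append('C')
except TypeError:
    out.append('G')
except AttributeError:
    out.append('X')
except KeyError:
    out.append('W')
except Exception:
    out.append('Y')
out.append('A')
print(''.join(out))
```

Execution trace: 'T' (try body) → 'X' (except AttributeError) → 'A' (after the try/except). Output: TXA

Answer: TXA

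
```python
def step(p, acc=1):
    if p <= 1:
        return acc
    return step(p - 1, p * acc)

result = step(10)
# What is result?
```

Accumulator trace (n, acc): (10, 1) -> (9, 10) -> (8, 90) -> (7, 720) -> (6, 5040) -> (5, 30240) -> (4, 151200) -> (3, 604800) -> (2, 1814400) -> (1, 3628800) -> return 3628800

Answer: 3628800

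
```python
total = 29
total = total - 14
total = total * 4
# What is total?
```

Trace:
`total = 29` → total = 29
`total = total - 14` → total = 15
`total = total * 4` → total = 60
So total = 60

Answer: 60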